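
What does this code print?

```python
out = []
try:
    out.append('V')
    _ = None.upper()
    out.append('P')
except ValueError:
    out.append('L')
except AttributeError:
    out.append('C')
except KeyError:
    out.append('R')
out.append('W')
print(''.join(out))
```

Execution trace: 'V' (try body) → 'C' (except AttributeError) → 'W' (after the try/except). Output: VCW

Answer: VCW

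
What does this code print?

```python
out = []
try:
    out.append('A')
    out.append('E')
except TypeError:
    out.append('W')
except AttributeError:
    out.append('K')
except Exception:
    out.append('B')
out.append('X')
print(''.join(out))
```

Execution trace: 'A' (try body) → 'E' (try body, no exception) → 'X' (after the try/except). Output: AEX

Answer: AEX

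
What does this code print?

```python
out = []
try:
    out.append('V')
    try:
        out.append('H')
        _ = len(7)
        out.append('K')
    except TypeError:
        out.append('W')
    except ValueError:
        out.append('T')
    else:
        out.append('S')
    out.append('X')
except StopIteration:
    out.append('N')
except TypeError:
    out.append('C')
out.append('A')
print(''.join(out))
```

Execution trace: 'V' (try body) → 'H' (inner try body) → 'W' (inner except TypeError) → 'X' (try body, no exception) → 'A' (after the try/except). Output: VHWXA

Answer: VHWXA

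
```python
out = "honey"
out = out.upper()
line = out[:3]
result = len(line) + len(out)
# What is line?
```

Trace:
`out = "honey"` → out = 'honey'
`out = out.upper()` → out = 'HONEY'
`line = out[:3]` → line = 'HON'
`result = len(line) + len(out)` → result = 8
So line = 'HON'

Answer: 'HON'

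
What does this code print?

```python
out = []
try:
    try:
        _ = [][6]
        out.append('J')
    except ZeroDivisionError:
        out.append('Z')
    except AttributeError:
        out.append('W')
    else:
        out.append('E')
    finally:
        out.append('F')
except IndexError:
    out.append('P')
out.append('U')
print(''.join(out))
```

Execution trace: 'F' (finally) → 'P' (outer except IndexError) → 'U' (after the try/except). Output: FPU

Answer: FPU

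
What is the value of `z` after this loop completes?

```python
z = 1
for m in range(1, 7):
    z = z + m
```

Start at 1, add 1 through 6
`z` takes the values: 1 → 2 → 4 → 7 → 11 → 16 → 22

Answer: 22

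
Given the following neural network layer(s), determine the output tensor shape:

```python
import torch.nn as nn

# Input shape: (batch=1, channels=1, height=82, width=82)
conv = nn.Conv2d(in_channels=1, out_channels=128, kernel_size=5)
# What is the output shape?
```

Input: (1, 1, 82, 82) -> Output: (1, 128, 78, 78)

Answer: (1, 128, 78, 78)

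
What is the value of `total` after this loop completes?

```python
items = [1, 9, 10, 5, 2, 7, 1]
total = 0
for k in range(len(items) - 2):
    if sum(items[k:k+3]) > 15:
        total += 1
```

Count windows with sum > 15
`total` takes the values: 0 → 1 → 2 → 3

Answer: 3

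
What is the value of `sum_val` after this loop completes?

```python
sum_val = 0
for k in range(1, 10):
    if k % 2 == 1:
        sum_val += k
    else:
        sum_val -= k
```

Add odd, subtract even
`sum_val` takes the values: 0 → 1 → -1 → 2 → -2 → 3 → -3 → 4 → -4 → 5

Answer: 5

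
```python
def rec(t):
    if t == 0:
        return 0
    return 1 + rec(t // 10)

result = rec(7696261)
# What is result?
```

Count of digits of 7696261: 7

Answer: 7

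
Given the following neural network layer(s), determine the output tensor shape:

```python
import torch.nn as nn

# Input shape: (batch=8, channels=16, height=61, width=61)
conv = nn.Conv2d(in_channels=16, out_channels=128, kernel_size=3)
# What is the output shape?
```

Input: (8, 16, 61, 61) -> Output: (8, 128, 59, 59)

Answer: (8, 128, 59, 59)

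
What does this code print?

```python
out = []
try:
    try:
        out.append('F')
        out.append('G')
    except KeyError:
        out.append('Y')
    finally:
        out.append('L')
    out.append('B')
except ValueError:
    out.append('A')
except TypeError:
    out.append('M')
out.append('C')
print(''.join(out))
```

Execution trace: 'F' (inner try body) → 'G' (inner try body, no exception) → 'L' (inner finally) → 'B' (try body, no exception) → 'C' (after the try/except). Output: FGLBC

Answer: FGLBC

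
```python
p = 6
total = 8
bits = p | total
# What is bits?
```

Trace:
`p = 6` → p = 6
`total = 8` → total = 8
`bits = p | total` → bits = 14
So bits = 14

Answer: 14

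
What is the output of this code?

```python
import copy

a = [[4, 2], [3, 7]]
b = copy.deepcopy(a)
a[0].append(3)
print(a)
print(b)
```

Key concept: deep copy is fully independent.
Step by step:
`a = [[4, 2], [3, 7]]` → a = [[4, 2], [3, 7]]
`b = copy.deepcopy(a)` → b = [[4, 2], [3, 7]]
`a[0].append(3)` → a = [[4, 2, 3], [3, 7]]
`print(a)` → prints [[4, 2, 3], [3, 7]]
`print(b)` → prints [[4, 2], [3, 7]]

Answer:
[[4, 2, 3], [3, 7]]
[[4, 2], [3, 7]]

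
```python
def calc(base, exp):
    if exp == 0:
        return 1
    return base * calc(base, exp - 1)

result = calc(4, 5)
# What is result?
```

calc(4, 5) = 4 * 4 * 4 * 4 * 4 = 1024

Answer: 1024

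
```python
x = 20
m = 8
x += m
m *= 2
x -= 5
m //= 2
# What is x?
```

Trace:
`x = 20` → x = 20
`m = 8` → m = 8
`x += m` → x = 28
`m *= 2` → m = 16
`x -= 5` → x = 23
`m //= 2` → m = 8
So x = 23

Answer: 23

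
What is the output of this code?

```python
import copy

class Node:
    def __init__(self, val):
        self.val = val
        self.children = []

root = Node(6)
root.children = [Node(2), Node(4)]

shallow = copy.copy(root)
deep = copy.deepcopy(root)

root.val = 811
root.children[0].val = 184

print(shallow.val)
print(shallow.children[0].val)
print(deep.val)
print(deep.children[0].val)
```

Key concept: deep copy with custom objects.
Step by step:
`root = Node(6)` → root = Node(val=6, children=[])
`root.children = [Node(2), Node(4)]` → root = Node(val=6, children=[Node(val=2, children=[]), Node(val=4, children=[])])
`shallow = copy.copy(root)` → shallow = Node(val=6, children=[Node(val=2, children=[]), Node(val=4, children=[])])
`deep = copy.deepcopy(root)` → deep = Node(val=6, children=[Node(val=2, children=[]), Node(val=4, children=[])])
`root.val = 811` → root = Node(val=811, children=[Node(val=2, children=[]), Node(val=4, children=[])])
`root.children[0].val = 184` → root = Node(val=811, children=[Node(val=184, children=[]), Node(val=4, children=[])]); shallow = Node(val=6, children=[Node(val=184, children=[]), Node(val=4, children=[])])
`print(shallow.val)` → prints 6
`print(shallow.children[0].val)` → prints 184
`print(deep.val)` → prints 6
`print(deep.children[0].val)` → prints 2

Answer:
6
184
6
2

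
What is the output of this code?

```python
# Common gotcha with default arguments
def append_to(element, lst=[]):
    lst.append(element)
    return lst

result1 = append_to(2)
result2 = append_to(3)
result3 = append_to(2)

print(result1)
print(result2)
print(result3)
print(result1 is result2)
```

Key concept: mutable default argument gotcha.
Step by step:
`result1 = append_to(2)` → result1 = [2]
`result2 = append_to(3)` → result1 = [2, 3] (same object as result2); result2 = [2, 3] (same object as result1)
`result3 = append_to(2)` → result1 = [2, 3, 2] (same object as result2, result3); result2 = [2, 3, 2] (same object as result1, result3); result3 = [2, 3, 2] (same object as result1, result2)
`print(result1)` → prints [2, 3, 2]
`print(result2)` → prints [2, 3, 2]
`print(result3)` → prints [2, 3, 2]
`print(result1 is result2)` → prints True

Answer:
[2, 3, 2]
[2, 3, 2]
[2, 3, 2]
True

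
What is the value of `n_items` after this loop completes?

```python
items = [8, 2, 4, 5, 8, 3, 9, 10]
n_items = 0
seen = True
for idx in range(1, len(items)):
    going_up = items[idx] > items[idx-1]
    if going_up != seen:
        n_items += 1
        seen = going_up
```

Count direction changes in [8, 2, 4, 5, 8, 3, 9, 10]
`n_items` takes the values: 0 → 1 → 2 → 3 → 4

Answer: 4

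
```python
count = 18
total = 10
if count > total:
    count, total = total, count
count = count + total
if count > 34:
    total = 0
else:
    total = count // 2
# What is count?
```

Trace:
`count = 18` → count = 18
`total = 10` → total = 10
`if count > total: ...` → count > total is True → count = 10; total = 18
`count = count + total` → count = 28
`if count > 34: ...` → count > 34 is False, take else branch → total = 14
So count = 28

Answer: 28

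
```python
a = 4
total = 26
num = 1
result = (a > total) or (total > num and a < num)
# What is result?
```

Trace:
`a = 4` → a = 4
`total = 26` → total = 26
`num = 1` → num = 1
`result = (a > total) or (total > num and a < num)` → result = False
So result = False

Answer: False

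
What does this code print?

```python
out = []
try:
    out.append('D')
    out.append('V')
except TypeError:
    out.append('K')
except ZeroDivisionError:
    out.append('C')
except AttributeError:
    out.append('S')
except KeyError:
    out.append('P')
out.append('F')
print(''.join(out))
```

Execution trace: 'D' (try body) → 'V' (try body, no exception) → 'F' (after the try/except). Output: DVF

Answer: DVF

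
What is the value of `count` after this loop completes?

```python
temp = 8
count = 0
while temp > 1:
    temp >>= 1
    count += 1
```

Count right shifts until 1
`count` takes the values: 0 → 1 → 2 → 3

Answer: 3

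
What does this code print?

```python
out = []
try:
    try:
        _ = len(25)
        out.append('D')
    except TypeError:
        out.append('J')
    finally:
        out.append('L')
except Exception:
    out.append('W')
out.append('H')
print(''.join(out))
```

Execution trace: 'J' (inner except TypeError) → 'L' (inner finally) → 'H' (after the try/except). Output: JLH

Answer: JLH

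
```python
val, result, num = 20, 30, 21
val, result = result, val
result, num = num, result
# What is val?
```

Trace:
`val, result, num = 20, 30, 21` → val = 20; result = 30; num = 21
`val, result = result, val` → val = 30; result = 20
`result, num = num, result` → result = 21; num = 20
So val = 30

Answer: 30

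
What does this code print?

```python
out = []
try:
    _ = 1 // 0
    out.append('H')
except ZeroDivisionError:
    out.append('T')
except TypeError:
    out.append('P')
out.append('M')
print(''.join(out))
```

Execution trace: 'T' (except ZeroDivisionError) → 'M' (after the try/except). Output: TM

Answer: TM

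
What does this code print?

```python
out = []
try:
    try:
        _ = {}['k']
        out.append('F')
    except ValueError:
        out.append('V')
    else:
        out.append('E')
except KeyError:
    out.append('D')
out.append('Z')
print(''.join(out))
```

Execution trace: 'D' (outer except KeyError) → 'Z' (after the try/except). Output: DZ

Answer: DZ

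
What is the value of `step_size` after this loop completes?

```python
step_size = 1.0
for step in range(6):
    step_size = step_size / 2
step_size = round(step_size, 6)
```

Halving LR 6 times: 1 / 2^6
`step_size` takes the values: 1.0 → 0.5 → 0.25 → 0.125 → 0.0625 → 0.03125 → 0.015625

Answer: 0.015625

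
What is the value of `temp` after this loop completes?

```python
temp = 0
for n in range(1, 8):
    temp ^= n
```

XOR of 1 to 7
`temp` takes the values: 0 → 1 → 3 → 0 → 4 → 1 → 7 → 0

Answer: 0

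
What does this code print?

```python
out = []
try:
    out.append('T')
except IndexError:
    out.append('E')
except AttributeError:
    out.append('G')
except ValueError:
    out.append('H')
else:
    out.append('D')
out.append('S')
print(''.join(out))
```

Execution trace: 'T' (try body, no exception) → 'D' (else) → 'S' (after the try/except). Output: TDS

Answer: TDS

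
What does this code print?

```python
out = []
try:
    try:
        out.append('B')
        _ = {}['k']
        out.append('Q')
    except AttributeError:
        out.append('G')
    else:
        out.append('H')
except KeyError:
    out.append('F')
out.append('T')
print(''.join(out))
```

Execution trace: 'B' (try body) → 'F' (outer except KeyError) → 'T' (after the try/except). Output: BFT

Answer: BFT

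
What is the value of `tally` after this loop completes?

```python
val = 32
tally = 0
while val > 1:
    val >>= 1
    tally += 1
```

Count right shifts until 1
`tally` takes the values: 0 → 1 → 2 → 3 → 4 → 5

Answer: 5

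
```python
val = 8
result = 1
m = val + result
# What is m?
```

Trace:
`val = 8` → val = 8
`result = 1` → result = 1
`m = val + result` → m = 9
So m = 9

Answer: 9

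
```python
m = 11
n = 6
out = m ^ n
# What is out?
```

Trace:
`m = 11` → m = 11
`n = 6` → n = 6
`out = m ^ n` → out = 13
So out = 13

Answer: 13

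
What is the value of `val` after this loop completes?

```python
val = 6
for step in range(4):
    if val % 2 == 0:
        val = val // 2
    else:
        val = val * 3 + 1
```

Collatz-style transformation from 6
`val` takes the values: 6 → 3 → 10 → 5 → 16

Answer: 16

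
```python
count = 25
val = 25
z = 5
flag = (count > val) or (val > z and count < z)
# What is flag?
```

Trace:
`count = 25` → count = 25
`val = 25` → val = 25
`z = 5` → z = 5
`flag = (count > val) or (val > z and count < z)` → flag = False
So flag = False

Answer: False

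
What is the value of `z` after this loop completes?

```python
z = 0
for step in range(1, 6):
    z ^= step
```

XOR of 1 to 5
`z` takes the values: 0 → 1 → 3 → 0 → 4 → 1

Answer: 1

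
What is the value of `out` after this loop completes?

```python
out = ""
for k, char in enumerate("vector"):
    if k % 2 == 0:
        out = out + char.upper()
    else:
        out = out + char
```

Uppercase even positions in 'vector'
`out` takes the values: "" → "V" → "Ve" → "VeC" → "VeCt" → "VeCtO" → "VeCtOr"

Answer: "VeCtOr"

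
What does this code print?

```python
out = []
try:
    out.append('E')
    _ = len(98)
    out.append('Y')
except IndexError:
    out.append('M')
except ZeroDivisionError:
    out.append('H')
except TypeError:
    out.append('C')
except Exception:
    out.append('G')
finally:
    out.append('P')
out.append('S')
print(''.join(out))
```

Execution trace: 'E' (try body) → 'C' (except TypeError) → 'P' (finally) → 'S' (after the try/except). Output: ECPS

Answer: ECPS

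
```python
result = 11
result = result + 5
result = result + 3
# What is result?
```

Trace:
`result = 11` → result = 11
`result = result + 5` → result = 16
`result = result + 3` → result = 19
So result = 19

Answer: 19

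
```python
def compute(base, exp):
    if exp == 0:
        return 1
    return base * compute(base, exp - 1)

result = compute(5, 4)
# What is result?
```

compute(5, 4) = 5 * 5 * 5 * 5 = 625

Answer: 625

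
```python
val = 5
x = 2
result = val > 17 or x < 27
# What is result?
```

Trace:
`val = 5` → val = 5
`x = 2` → x = 2
`result = val > 17 or x < 27` → result = True
So result = True

Answer: True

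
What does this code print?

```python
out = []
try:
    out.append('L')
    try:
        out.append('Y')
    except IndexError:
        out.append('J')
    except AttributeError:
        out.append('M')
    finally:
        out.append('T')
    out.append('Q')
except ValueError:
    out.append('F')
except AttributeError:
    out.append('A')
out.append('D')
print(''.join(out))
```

Execution trace: 'L' (try body) → 'Y' (inner try body, no exception) → 'T' (inner finally) → 'Q' (try body, no exception) → 'D' (after the try/except). Output: LYTQD

Answer: LYTQD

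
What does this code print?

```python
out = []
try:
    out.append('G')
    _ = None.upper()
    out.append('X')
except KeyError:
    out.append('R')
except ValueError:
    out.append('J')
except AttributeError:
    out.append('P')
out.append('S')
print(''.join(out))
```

Execution trace: 'G' (try body) → 'P' (except AttributeError) → 'S' (after the try/except). Output: GPS

Answer: GPS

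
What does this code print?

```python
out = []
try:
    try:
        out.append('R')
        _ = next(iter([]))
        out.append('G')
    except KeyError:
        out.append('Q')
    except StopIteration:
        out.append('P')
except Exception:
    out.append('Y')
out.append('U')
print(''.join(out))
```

Execution trace: 'R' (inner try body) → 'P' (inner except StopIteration) → 'U' (after the try/except). Output: RPU

Answer: RPU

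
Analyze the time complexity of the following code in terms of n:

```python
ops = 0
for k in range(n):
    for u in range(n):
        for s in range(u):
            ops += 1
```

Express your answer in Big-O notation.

Each loop level contributes: n × n × n. Multiplying the contributions gives O(n^3).

Answer: O(n^3)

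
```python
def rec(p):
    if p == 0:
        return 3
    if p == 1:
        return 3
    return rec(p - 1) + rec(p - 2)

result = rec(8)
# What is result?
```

Build up from base cases: rec(0)=3, rec(1)=3, rec(2)=6, rec(3)=9, rec(4)=15, rec(5)=24, rec(6)=39, ..., rec(8)=102

Answer: 102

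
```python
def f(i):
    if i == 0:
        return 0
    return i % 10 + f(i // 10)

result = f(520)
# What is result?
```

Sum of digits of 520: 0 + 2 + 5 = 7

Answer: 7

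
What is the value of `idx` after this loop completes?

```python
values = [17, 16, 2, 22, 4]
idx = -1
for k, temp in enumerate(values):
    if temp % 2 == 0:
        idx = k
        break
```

First even number index in [17, 16, 2, 22, 4]
`idx` takes the values: -1 → 1

Answer: 1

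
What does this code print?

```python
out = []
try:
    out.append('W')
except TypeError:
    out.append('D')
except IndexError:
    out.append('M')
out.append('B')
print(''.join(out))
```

Execution trace: 'W' (try body, no exception) → 'B' (after the try/except). Output: WB

Answer: WB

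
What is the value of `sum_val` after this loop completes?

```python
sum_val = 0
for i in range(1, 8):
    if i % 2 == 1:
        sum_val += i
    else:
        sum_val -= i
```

Add odd, subtract even
`sum_val` takes the values: 0 → 1 → -1 → 2 → -2 → 3 → -3 → 4

Answer: 4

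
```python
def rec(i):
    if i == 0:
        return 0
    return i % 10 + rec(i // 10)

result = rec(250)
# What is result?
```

Sum of digits of 250: 0 + 5 + 2 = 7

Answer: 7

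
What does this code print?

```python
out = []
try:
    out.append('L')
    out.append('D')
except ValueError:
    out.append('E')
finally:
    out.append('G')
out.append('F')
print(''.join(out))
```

Execution trace: 'L' (try body) → 'D' (try body, no exception) → 'G' (finally) → 'F' (after the try/except). Output: LDGF

Answer: LDGF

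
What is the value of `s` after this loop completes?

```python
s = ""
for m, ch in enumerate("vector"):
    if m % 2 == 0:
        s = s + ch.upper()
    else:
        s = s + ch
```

Uppercase even positions in 'vector'
`s` takes the values: "" → "V" → "Ve" → "VeC" → "VeCt" → "VeCtO" → "VeCtOr"

Answer: "VeCtOr"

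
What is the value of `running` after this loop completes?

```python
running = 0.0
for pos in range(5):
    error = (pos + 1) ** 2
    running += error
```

Sum of squared losses 1² + 2² + ... + 5²
`running` takes the values: 0.0 → 1.0 → 5.0 → 14.0 → 30.0 → 55.0

Answer: 55.0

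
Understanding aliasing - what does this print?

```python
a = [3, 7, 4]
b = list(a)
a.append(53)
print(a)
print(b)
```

Key concept: list() constructor creates copy.
Step by step:
`a = [3, 7, 4]` → a = [3, 7, 4]
`b = list(a)` → b = [3, 7, 4]
`a.append(53)` → a = [3, 7, 4, 53]
`print(a)` → prints [3, 7, 4, 53]
`print(b)` → prints [3, 7, 4]

Answer:
[3, 7, 4, 53]
[3, 7, 4]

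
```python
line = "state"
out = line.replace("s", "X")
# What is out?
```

Trace:
`line = "state"` → line = 'state'
`out = line.replace("s", "X")` → out = 'Xtate'
So out = 'Xtate'

Answer: 'Xtate'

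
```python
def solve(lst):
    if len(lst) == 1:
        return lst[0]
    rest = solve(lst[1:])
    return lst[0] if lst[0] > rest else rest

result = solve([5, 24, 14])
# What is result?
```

Recursive max over [5, 24, 14] = 24

Answer: 24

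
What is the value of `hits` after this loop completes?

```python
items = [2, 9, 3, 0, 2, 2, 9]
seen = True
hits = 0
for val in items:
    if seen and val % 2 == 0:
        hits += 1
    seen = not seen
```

Count even values at even positions
`hits` takes the values: 0 → 1 → 2

Answer: 2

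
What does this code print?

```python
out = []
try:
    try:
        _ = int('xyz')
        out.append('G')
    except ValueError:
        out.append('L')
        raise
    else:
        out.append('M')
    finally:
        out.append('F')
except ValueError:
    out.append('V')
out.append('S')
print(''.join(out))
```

Execution trace: 'L' (inner except ValueError) → 'F' (inner finally) → 'V' (outer except ValueError) → 'S' (after the try/except). Output: LFVS

Answer: LFVS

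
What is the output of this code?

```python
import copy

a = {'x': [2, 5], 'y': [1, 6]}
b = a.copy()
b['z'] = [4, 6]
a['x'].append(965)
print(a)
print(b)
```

Key concept: shallow copy of dict with mutable values.
Step by step:
`a = {'x': [2, 5], 'y': [1, 6]}` → a = {'x': [2, 5], 'y': [1, 6]}
`b = a.copy()` → b = {'x': [2, 5], 'y': [1, 6]}
`b['z'] = [4, 6]` → b = {'x': [2, 5], 'y': [1, 6], 'z': [4, 6]}
`a['x'].append(965)` → a = {'x': [2, 5, 965], 'y': [1, 6]}; b = {'x': [2, 5, 965], 'y': [1, 6], 'z': [4, 6]}
`print(a)` → prints {'x': [2, 5, 965], 'y': [1, 6]}
`print(b)` → prints {'x': [2, 5, 965], 'y': [1, 6], 'z': [4, 6]}

Answer:
{'x': [2, 5, 965], 'y': [1, 6]}
{'x': [2, 5, 965], 'y': [1, 6], 'z': [4, 6]}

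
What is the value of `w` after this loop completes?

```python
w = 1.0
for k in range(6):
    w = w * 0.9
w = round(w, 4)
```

Exponential decay: 1.0 * 0.9^6
`w` takes the values: 1.0 → 0.9 → 0.81 → 0.729 → 0.6561 → 0.59049 → 0.531441 → 0.5314

Answer: 0.5314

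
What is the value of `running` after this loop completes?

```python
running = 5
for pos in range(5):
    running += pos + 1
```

Start at 5, add 1 to 5 = 20
`running` takes the values: 5 → 6 → 8 → 11 → 15 → 20

Answer: 20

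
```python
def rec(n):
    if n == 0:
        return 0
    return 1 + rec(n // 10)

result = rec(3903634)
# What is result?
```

Count of digits of 3903634: 7

Answer: 7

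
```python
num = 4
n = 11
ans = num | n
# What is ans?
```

Trace:
`num = 4` → num = 4
`n = 11` → n = 11
`ans = num | n` → ans = 15
So ans = 15

Answer: 15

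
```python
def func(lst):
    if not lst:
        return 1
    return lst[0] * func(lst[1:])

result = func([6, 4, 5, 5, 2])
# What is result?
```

Product over [6, 4, 5, 5, 2] = 6 * 4 * 5 * 5 * 2 = 1200

Answer: 1200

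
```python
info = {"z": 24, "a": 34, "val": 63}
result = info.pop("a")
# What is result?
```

Trace:
`info = {"z": 24, "a": 34, "val": 63}` → info = {'z': 24, 'a': 34, 'val': 63}
`result = info.pop("a")` → info = {'z': 24, 'val': 63}; result = 34
So result = 34

Answer: 34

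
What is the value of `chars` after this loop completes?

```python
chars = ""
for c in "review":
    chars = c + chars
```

Reverse 'review'
`chars` takes the values: "" → "r" → "er" → "ver" → "iver" → "eiver" → "weiver"

Answer: "weiver"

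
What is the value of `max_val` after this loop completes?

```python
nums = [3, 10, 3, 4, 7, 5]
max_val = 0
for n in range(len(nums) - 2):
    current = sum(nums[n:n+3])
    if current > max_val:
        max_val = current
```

Max sum of 3-element window in [3, 10, 3, 4, 7, 5]
`max_val` takes the values: 0 → 16 → 17

Answer: 17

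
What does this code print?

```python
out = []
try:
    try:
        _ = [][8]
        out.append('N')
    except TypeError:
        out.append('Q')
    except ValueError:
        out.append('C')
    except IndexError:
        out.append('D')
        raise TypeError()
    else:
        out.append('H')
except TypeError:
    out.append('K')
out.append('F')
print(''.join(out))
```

Execution trace: 'D' (inner except IndexError) → 'K' (outer except TypeError) → 'F' (after the try/except). Output: DKF

Answer: DKF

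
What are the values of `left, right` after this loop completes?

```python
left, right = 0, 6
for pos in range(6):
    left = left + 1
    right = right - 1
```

left goes 0→6, right goes 6→0
`left, right` takes the values: (0, 6) → (1, 6) → (1, 5) → (2, 5) → (2, 4) → (3, 4) → (3, 3) → (4, 3) → (4, 2) → (5, 2) → (5, 1) → (6, 1) → (6, 0)

Answer: 6, 0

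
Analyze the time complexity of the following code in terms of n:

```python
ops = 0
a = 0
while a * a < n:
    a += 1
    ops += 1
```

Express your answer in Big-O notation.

Each loop level contributes: √n. Multiplying the contributions gives O(√n).

Answer: O(√n)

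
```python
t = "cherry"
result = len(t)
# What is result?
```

Trace:
`t = "cherry"` → t = 'cherry'
`result = len(t)` → result = 6
So result = 6

Answer: 6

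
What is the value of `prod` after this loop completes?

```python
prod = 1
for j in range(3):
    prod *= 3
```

3^3 = 27
`prod` takes the values: 1 → 3 → 9 → 27

Answer: 27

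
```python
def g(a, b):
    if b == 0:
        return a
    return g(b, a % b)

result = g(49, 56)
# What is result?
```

g(49, 56) -> g(56, 49) -> g(49, 7) -> g(7, 0) -> 7

Answer: 7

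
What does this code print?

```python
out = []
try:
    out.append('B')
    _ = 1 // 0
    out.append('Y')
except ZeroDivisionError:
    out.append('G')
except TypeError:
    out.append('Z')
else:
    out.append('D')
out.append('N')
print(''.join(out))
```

Execution trace: 'B' (try body) → 'G' (except ZeroDivisionError) → 'N' (after the try/except). Output: BGN

Answer: BGN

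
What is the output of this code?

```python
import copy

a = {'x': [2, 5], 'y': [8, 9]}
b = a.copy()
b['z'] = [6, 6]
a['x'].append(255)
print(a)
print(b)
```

Key concept: shallow copy of dict with mutable values.
Step by step:
`a = {'x': [2, 5], 'y': [8, 9]}` → a = {'x': [2, 5], 'y': [8, 9]}
`b = a.copy()` → b = {'x': [2, 5], 'y': [8, 9]}
`b['z'] = [6, 6]` → b = {'x': [2, 5], 'y': [8, 9], 'z': [6, 6]}
`a['x'].append(255)` → a = {'x': [2, 5, 255], 'y': [8, 9]}; b = {'x': [2, 5, 255], 'y': [8, 9], 'z': [6, 6]}
`print(a)` → prints {'x': [2, 5, 255], 'y': [8, 9]}
`print(b)` → prints {'x': [2, 5, 255], 'y': [8, 9], 'z': [6, 6]}

Answer:
{'x': [2, 5, 255], 'y': [8, 9]}
{'x': [2, 5, 255], 'y': [8, 9], 'z': [6, 6]}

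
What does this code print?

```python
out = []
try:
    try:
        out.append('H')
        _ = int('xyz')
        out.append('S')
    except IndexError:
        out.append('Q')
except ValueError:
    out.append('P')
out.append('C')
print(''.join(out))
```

Execution trace: 'H' (try body) → 'P' (outer except ValueError) → 'C' (after the try/except). Output: HPC

Answer: HPC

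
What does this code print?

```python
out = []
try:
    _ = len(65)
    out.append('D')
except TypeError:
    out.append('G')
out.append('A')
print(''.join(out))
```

Execution trace: 'G' (except TypeError) → 'A' (after the try/except). Output: GA

Answer: GA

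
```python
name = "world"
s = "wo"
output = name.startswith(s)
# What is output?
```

Trace:
`name = "world"` → name = 'world'
`s = "wo"` → s = 'wo'
`output = name.startswith(s)` → output = True
So output = True

Answer: True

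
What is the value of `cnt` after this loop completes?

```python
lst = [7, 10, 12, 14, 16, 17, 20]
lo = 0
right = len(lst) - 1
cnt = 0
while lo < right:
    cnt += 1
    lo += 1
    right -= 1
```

Iterations until pointers meet (list length 7)
`cnt` takes the values: 0 → 1 → 2 → 3

Answer: 3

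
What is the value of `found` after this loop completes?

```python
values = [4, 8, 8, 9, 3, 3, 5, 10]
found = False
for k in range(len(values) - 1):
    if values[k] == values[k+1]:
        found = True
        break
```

Check consecutive duplicates in [4, 8, 8, 9, 3, 3, 5, 10]
`found` takes the values: False → True

Answer: True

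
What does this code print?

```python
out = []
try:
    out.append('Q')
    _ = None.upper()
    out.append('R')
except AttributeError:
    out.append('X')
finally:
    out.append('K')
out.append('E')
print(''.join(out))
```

Execution trace: 'Q' (try body) → 'X' (except AttributeError) → 'K' (finally) → 'E' (after the try/except). Output: QXKE

Answer: QXKE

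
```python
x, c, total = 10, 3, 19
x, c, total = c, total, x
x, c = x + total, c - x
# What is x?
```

Trace:
`x, c, total = 10, 3, 19` → x = 10; c = 3; total = 19
`x, c, total = c, total, x` → x = 3; c = 19; total = 10
`x, c = x + total, c - x` → x = 13; c = 16
So x = 13

Answer: 13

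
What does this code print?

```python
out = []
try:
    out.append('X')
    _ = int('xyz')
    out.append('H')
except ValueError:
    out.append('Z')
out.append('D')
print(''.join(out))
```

Execution trace: 'X' (try body) → 'Z' (except ValueError) → 'D' (after the try/except). Output: XZD

Answer: XZD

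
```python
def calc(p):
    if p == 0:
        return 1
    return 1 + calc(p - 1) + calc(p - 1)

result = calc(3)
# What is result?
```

calc(p) = 1 + 2·calc(p-1), calc(0)=1. Closed form: (1+1)·2^3 - 1 = 15.

Answer: 15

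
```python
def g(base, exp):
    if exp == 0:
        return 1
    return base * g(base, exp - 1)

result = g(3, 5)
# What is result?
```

g(3, 5) = 3 * 3 * 3 * 3 * 3 = 243

Answer: 243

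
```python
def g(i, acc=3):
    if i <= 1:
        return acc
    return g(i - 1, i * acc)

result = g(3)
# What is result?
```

Accumulator trace (n, acc): (3, 3) -> (2, 9) -> (1, 18) -> return 18

Answer: 18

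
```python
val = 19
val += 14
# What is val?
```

Trace:
`val = 19` → val = 19
`val += 14` → val = 33
So val = 33

Answer: 33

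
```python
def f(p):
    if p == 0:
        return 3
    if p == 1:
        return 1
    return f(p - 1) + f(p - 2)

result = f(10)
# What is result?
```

Build up from base cases: f(0)=3, f(1)=1, f(2)=4, f(3)=5, f(4)=9, f(5)=14, f(6)=23, ..., f(10)=157

Answer: 157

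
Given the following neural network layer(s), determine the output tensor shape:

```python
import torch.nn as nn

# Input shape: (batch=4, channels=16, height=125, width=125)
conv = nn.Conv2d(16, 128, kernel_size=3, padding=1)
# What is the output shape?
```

Input: (4, 16, 125, 125) -> Output: (4, 128, 125, 125)

Answer: (4, 128, 125, 125)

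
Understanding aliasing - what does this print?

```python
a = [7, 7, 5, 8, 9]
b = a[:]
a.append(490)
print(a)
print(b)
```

Key concept: slice [:] creates copy.
Step by step:
`a = [7, 7, 5, 8, 9]` → a = [7, 7, 5, 8, 9]
`b = a[:]` → b = [7, 7, 5, 8, 9]
`a.append(490)` → a = [7, 7, 5, 8, 9, 490]
`print(a)` → prints [7, 7, 5, 8, 9, 490]
`print(b)` → prints [7, 7, 5, 8, 9]

Answer:
[7, 7, 5, 8, 9, 490]
[7, 7, 5, 8, 9]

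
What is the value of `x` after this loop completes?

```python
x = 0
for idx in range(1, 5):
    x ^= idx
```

XOR of 1 to 4
`x` takes the values: 0 → 1 → 3 → 0 → 4

Answer: 4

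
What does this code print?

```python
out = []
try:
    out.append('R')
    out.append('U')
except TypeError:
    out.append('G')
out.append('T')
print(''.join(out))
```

Execution trace: 'R' (try body) → 'U' (try body, no exception) → 'T' (after the try/except). Output: RUT

Answer: RUT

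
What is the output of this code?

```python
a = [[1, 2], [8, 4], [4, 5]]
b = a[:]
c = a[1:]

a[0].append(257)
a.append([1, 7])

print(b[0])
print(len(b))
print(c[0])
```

Key concept: slice with nested mutation.
Step by step:
`a = [[1, 2], [8, 4], [4, 5]]` → a = [[1, 2], [8, 4], [4, 5]]
`b = a[:]` → b = [[1, 2], [8, 4], [4, 5]]
`c = a[1:]` → c = [[8, 4], [4, 5]]
`a[0].append(257)` → a = [[1, 2, 257], [8, 4], [4, 5]]; b = [[1, 2, 257], [8, 4], [4, 5]]
`a.append([1, 7])` → a = [[1, 2, 257], [8, 4], [4, 5], [1, 7]]
`print(b[0])` → prints [1, 2, 257]
`print(len(b))` → prints 3
`print(c[0])` → prints [8, 4]

Answer:
[1, 2, 257]
3
[8, 4]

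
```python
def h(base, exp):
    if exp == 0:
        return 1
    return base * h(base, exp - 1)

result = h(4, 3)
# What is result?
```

h(4, 3) = 4 * 4 * 4 = 64

Answer: 64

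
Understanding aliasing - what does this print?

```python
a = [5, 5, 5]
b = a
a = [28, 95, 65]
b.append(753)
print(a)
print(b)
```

Key concept: rebinding vs mutation: a is rebound to a new list, b still points at the original.
Step by step:
`a = [5, 5, 5]` → a = [5, 5, 5]
`b = a` → b = [5, 5, 5] (same object as a)
`a = [28, 95, 65]` → a = [28, 95, 65]
`b.append(753)` → b = [5, 5, 5, 753]
`print(a)` → prints [28, 95, 65]
`print(b)` → prints [5, 5, 5, 753]

Answer:
[28, 95, 65]
[5, 5, 5, 753]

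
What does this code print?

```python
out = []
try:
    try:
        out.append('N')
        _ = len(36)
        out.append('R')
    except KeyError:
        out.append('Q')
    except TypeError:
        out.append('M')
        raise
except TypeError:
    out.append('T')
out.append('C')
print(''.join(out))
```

Execution trace: 'N' (try body) → 'M' (except TypeError) → 'T' (outer except TypeError) → 'C' (after the try/except). Output: NMTC

Answer: NMTC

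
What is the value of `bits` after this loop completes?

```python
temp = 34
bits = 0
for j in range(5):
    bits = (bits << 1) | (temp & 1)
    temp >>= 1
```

Reverse lowest 5 bits of 34
`bits` takes the values: 0 → 1 → 2 → 4 → 8

Answer: 8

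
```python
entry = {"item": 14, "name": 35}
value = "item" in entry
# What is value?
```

Trace:
`entry = {"item": 14, "name": 35}` → entry = {'item': 14, 'name': 35}
`value = "item" in entry` → value = True
So value = True

Answer: True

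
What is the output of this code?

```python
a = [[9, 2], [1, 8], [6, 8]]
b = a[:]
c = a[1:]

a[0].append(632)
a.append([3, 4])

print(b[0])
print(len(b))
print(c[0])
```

Key concept: slice with nested mutation.
Step by step:
`a = [[9, 2], [1, 8], [6, 8]]` → a = [[9, 2], [1, 8], [6, 8]]
`b = a[:]` → b = [[9, 2], [1, 8], [6, 8]]
`c = a[1:]` → c = [[1, 8], [6, 8]]
`a[0].append(632)` → a = [[9, 2, 632], [1, 8], [6, 8]]; b = [[9, 2, 632], [1, 8], [6, 8]]
`a.append([3, 4])` → a = [[9, 2, 632], [1, 8], [6, 8], [3, 4]]
`print(b[0])` → prints [9, 2, 632]
`print(len(b))` → prints 3
`print(c[0])` → prints [1, 8]

Answer:
[9, 2, 632]
3
[1, 8]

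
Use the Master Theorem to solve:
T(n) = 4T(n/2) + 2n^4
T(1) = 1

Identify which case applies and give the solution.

a=4, b=2, f(n)=2n^4. log_2(4) = 2. Since c=4 > 2 and the regularity condition holds (4(n/2)^4 = (4/2^4)n^4 with 4/2^4 < 1), Case 3 applies: T(n) = Θ(f(n)) = O(n^4).

Answer: O(n^4) - Case 3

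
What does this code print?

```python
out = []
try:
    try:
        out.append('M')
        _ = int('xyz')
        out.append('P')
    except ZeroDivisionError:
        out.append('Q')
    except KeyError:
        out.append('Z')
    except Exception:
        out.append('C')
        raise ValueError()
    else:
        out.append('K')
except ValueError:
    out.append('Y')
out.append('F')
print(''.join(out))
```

Execution trace: 'M' (try body) → 'C' (except Exception) → 'Y' (outer except ValueError) → 'F' (after the try/except). Output: MCYF

Answer: MCYF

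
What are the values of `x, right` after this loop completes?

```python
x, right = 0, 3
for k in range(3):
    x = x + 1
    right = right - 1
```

x goes 0→3, right goes 3→0
`x, right` takes the values: (0, 3) → (1, 3) → (1, 2) → (2, 2) → (2, 1) → (3, 1) → (3, 0)

Answer: 3, 0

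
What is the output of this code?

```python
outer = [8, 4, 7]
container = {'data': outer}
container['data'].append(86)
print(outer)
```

Key concept: dict holds reference to list.
Step by step:
`outer = [8, 4, 7]` → outer = [8, 4, 7]
`container = {'data': outer}` → container = {'data': [8, 4, 7]}
`container['data'].append(86)` → outer = [8, 4, 7, 86]; container = {'data': [8, 4, 7, 86]}
`print(outer)` → prints [8, 4, 7, 86]

Answer: [8, 4, 7, 86]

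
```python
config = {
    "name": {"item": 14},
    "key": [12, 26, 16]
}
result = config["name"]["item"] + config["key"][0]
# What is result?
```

Trace:
`config = { ...` → config = {'name': {'item': 14}, 'key': [12, 26, 16]}
`result = config["name"]["item"] + config["key"][0]` → result = 26
So result = 26

Answer: 26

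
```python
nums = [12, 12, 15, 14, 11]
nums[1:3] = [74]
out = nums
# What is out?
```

Trace:
`nums = [12, 12, 15, 14, 11]` → nums = [12, 12, 15, 14, 11]
`nums[1:3] = [74]` → nums = [12, 74, 14, 11]
`out = nums` → out = [12, 74, 14, 11]
So out = [12, 74, 14, 11]

Answer: [12, 74, 14, 11]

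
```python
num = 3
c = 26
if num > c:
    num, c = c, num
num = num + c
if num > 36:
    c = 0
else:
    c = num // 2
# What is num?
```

Trace:
`num = 3` → num = 3
`c = 26` → c = 26
`if num > c: ...` → num > c is False → no variable changes
`num = num + c` → num = 29
`if num > 36: ...` → num > 36 is False, take else branch → c = 14
So num = 29

Answer: 29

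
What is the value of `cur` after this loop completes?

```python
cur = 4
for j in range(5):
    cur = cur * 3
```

Multiply by 3, 5 times: 4 * 3^5 = 972
`cur` takes the values: 4 → 12 → 36 → 108 → 324 → 972

Answer: 972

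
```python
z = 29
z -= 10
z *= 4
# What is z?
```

Trace:
`z = 29` → z = 29
`z -= 10` → z = 19
`z *= 4` → z = 76
So z = 76

Answer: 76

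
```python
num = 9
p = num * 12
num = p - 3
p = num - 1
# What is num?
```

Trace:
`num = 9` → num = 9
`p = num * 12` → p = 108
`num = p - 3` → num = 105
`p = num - 1` → p = 104
So num = 105

Answer: 105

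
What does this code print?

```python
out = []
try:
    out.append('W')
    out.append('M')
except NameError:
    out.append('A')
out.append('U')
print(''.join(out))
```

Execution trace: 'W' (try body) → 'M' (try body, no exception) → 'U' (after the try/except). Output: WMU

Answer: WMU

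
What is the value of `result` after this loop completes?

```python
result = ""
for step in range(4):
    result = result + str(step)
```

Concatenate digits 0 to 3
`result` takes the values: "" → "0" → "01" → "012" → "0123"

Answer: "0123"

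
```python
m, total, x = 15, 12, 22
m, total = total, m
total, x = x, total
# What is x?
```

Trace:
`m, total, x = 15, 12, 22` → m = 15; total = 12; x = 22
`m, total = total, m` → m = 12; total = 15
`total, x = x, total` → total = 22; x = 15
So x = 15

Answer: 15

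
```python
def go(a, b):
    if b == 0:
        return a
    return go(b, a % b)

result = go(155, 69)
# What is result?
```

go(155, 69) -> go(69, 17) -> go(17, 1) -> go(1, 0) -> 1

Answer: 1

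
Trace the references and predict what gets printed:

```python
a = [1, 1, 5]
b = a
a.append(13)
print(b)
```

Key concept: basic list aliasing.
Step by step:
`a = [1, 1, 5]` → a = [1, 1, 5]
`b = a` → b = [1, 1, 5] (same object as a)
`a.append(13)` → a = [1, 1, 5, 13] (same object as b); b = [1, 1, 5, 13] (same object as a)
`print(b)` → prints [1, 1, 5, 13]

Answer: [1, 1, 5, 13]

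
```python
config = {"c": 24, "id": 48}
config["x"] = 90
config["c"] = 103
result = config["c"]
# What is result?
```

Trace:
`config = {"c": 24, "id": 48}` → config = {'c': 24, 'id': 48}
`config["x"] = 90` → config = {'c': 24, 'id': 48, 'x': 90}
`config["c"] = 103` → config = {'c': 103, 'id': 48, 'x': 90}
`result = config["c"]` → result = 103
So result = 103

Answer: 103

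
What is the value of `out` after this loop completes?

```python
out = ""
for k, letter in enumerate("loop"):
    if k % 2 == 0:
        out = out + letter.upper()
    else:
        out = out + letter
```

Uppercase even positions in 'loop'
`out` takes the values: "" → "L" → "Lo" → "LoO" → "LoOp"

Answer: "LoOp"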